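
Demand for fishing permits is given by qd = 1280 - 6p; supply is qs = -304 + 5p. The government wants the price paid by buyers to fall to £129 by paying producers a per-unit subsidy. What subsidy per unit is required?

At a buyer price of 129, quantity demanded is 1280 − 6·129 = 506.
Sellers supply 506 only when they receive ps with -304 + 5·ps = 506, i.e. ps = 162.
s = ps − pb = 162 − 129 = 33.

Required subsidy s = £33 per unit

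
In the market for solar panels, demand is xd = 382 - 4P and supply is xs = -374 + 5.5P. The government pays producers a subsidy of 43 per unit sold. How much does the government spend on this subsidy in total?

Pre-subsidy: 382 - 4P = -374 + 5.5P gives P* = 1512/19, x* = 1210/19.
With the subsidy, sellers receive Ps = Pb + 43 for each unit, where Pb is the price buyers pay.
Supply in terms of Pb becomes xs = -374 + 5.5(Pb + 43) = -137.5 + 5.5Pb. Setting this equal to demand: 382 - 4Pb = -137.5 + 5.5Pb, so Pb = 1039/19.
Sellers receive Ps = 1039/19 + 43 = 1856/19; x' = 382 − 4·(1039/19) = 3102/19.
Government outlay = subsidy × quantity = 43 × 3102/19 = 133386/19.

Government cost = 133386/19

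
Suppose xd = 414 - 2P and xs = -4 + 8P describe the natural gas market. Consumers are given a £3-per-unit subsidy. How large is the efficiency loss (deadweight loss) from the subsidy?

Deadweight loss = £7.2

Pre-subsidy: 414 - 2P = -4 + 8P gives P* = 41.8, x* = 330.4.
With the rebate, buyers effectively pay Pb = Ps − 3, where Ps is the price sellers receive.
Demand in terms of Ps becomes xd = 414 − 2(Ps − 3) = 420 - 2Ps. Setting this equal to supply: 420 - 2Ps = -4 + 8Ps, so Ps = 42.4.
Buyers pay Pb = 42.4 − 3 = 39.4; x' = -4 + 8·42.4 = 335.2.
The subsidy expands output by 335.2 − 330.4 = 4.8 past the efficient level; on those units the gap between marginal cost and willingness to pay runs from 0 up to 3.
DWL = ½ × 3 × 4.8 = 7.2.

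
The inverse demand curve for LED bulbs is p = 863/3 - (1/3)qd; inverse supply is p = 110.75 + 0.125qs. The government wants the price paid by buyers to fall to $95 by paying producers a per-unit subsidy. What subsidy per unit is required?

Required subsidy s = $88 per unit

At a buyer price of 95, quantity demanded is 863 − 3·95 = 578.
Sellers supply 578 only when they receive ps = 110.75 + 0.125·578 = 183.
s = ps − pb = 183 − 95 = 88.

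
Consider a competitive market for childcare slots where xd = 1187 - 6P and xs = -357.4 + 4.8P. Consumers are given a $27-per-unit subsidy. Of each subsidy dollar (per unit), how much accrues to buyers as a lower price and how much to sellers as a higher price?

Pre-subsidy: 1187 - 6P = -357.4 + 4.8P gives P* = 143, x* = 329.
With the rebate, buyers effectively pay Pb = Ps − 27, where Ps is the price sellers receive.
Demand in terms of Ps becomes xd = 1187 − 6(Ps − 27) = 1349 - 6Ps. Setting this equal to supply: 1349 - 6Ps = -357.4 + 4.8Ps, so Ps = 158.
Buyers pay Pb = 158 − 27 = 131; x' = -357.4 + 4.8·158 = 401.
Buyers' price falls by P* − Pb = 143 − 131 = 12; sellers' price rises by Ps − P* = 158 − 143 = 15.

Buyers gain $12 per unit; sellers gain $15 per unit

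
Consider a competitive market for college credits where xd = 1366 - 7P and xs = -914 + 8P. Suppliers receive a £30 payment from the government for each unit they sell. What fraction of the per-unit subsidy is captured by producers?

Pre-subsidy: 1366 - 7P = -914 + 8P gives P* = 152, x* = 302.
With the subsidy, sellers receive Ps = Pb + 30 for each unit, where Pb is the price buyers pay.
Supply in terms of Pb becomes xs = -914 + 8(Pb + 30) = -674 + 8Pb. Setting this equal to demand: 1366 - 7Pb = -674 + 8Pb, so Pb = 136.
Sellers receive Ps = 136 + 30 = 166; x' = 1366 − 7·136 = 414.
Buyers' price falls by P* − Pb = 152 − 136 = 16; sellers' price rises by Ps − P* = 166 − 152 = 14.
So producers capture 14/30 = 7/15 of each unit of subsidy.

Producer share = 7/15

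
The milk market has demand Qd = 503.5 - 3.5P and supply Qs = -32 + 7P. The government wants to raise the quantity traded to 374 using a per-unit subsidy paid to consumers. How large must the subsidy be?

Required subsidy s = 21 per unit

At Q = 374, invert demand for the buyer price: Pb = (503.5 − 374)/3.5 = 37; invert supply for the seller price: Ps = (374 − (-32))/7 = 58.
The subsidy must fill the gap: s = Ps − Pb = 58 − 37 = 21.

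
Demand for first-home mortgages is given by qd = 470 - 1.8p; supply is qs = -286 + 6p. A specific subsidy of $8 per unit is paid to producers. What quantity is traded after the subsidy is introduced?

q' = 3986/13

Pre-subsidy: 470 - 1.8p = -286 + 6p gives p* = 1260/13, q* = 3842/13.
With the subsidy, sellers receive ps = pb + 8 for each unit, where pb is the price buyers pay.
Supply in terms of pb becomes qs = -286 + 6(pb + 8) = -238 + 6pb. Setting this equal to demand: 470 - 1.8pb = -238 + 6pb, so pb = 1180/13.
Sellers receive ps = 1180/13 + 8 = 1284/13; q' = 470 − 1.8·(1180/13) = 3986/13.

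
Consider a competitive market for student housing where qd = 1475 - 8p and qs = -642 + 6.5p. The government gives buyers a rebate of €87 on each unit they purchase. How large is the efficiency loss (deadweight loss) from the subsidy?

Pre-subsidy: 1475 - 8p = -642 + 6.5p gives p* = 146, q* = 307.
With the rebate, buyers effectively pay pb = ps − 87, where ps is the price sellers receive.
Demand in terms of ps becomes qd = 1475 − 8(ps − 87) = 2171 - 8ps. Setting this equal to supply: 2171 - 8ps = -642 + 6.5ps, so ps = 194.
Buyers pay pb = 194 − 87 = 107; q' = -642 + 6.5·194 = 619.
The subsidy expands output by 619 − 307 = 312 past the efficient level; on those units the gap between marginal cost and willingness to pay runs from 0 up to 87.
DWL = ½ × 87 × 312 = 13572.

Deadweight loss = €13572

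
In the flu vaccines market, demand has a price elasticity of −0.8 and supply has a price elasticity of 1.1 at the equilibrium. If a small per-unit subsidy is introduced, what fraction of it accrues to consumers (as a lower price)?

Consumer share = 11/19

For a small subsidy around the equilibrium, the benefit split depends on the relative slopes, which at a point are proportional to the elasticities.
Buyer share = εs/(εs + |εd|) = 1.1/(1.1 + 0.8) = 11/19; seller share = |εd|/(εs + |εd|) = 8/19.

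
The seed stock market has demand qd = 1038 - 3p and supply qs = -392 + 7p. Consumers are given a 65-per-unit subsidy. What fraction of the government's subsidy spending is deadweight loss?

DWL / government spending = 13/142

Pre-subsidy: 1038 - 3p = -392 + 7p gives p* = 143, q* = 609.
With the rebate, buyers effectively pay pb = ps − 65, where ps is the price sellers receive.
Demand in terms of ps becomes qd = 1038 − 3(ps − 65) = 1233 - 3ps. Setting this equal to supply: 1233 - 3ps = -392 + 7ps, so ps = 162.5.
Buyers pay pb = 162.5 − 65 = 97.5; q' = -392 + 7·162.5 = 745.5.
ΔCS = ½(609 + 745.5)(143 − 97.5) = 30814.875; ΔPS = ½(609 + 745.5)(162.5 − 143) = 13206.375.
Government spending = 65 × 745.5 = 48457.5.
DWL = ½ × 65 × (745.5 − 609) = 4436.25; fraction = 4436.25 / 48457.5 = 13/142.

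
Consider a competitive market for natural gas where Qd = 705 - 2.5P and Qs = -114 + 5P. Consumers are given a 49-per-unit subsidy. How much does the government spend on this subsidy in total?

Government cost = 75509/3

Pre-subsidy: 705 - 2.5P = -114 + 5P gives P* = 109.2, Q* = 432.
With the rebate, buyers effectively pay Pb = Ps − 49, where Ps is the price sellers receive.
Demand in terms of Ps becomes Qd = 705 − 2.5(Ps − 49) = 827.5 - 2.5Ps. Setting this equal to supply: 827.5 - 2.5Ps = -114 + 5Ps, so Ps = 1883/15.
Buyers pay Pb = 1883/15 − 49 = 1148/15; Q' = -114 + 5·(1883/15) = 1541/3.
Government outlay = subsidy × quantity = 49 × 1541/3 = 75509/3.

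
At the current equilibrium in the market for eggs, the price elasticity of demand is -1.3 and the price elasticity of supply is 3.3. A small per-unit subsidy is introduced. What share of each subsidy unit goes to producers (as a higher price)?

For a small subsidy around the equilibrium, the benefit split depends on the relative slopes, which at a point are proportional to the elasticities.
Buyer share = εs/(εs + |εd|) = 3.3/(3.3 + 1.3) = 33/46; seller share = |εd|/(εs + |εd|) = 13/46.
So producers capture 13/46 of the subsidy.

Producer share = 13/46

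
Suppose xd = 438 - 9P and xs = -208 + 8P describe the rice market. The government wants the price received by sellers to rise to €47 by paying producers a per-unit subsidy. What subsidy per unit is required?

At a seller price of 47, quantity supplied is -208 + 8·47 = 168.
Buyers absorb 168 only when they pay Pb with 438 − 9·Pb = 168, i.e. Pb = 30.
s = Ps − Pb = 47 − 30 = 17.

Required subsidy s = €17 per unit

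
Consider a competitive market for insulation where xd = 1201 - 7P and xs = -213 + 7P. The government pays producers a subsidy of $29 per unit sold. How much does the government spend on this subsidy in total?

Pre-subsidy: 1201 - 7P = -213 + 7P gives P* = 101, x* = 494.
With the subsidy, sellers receive Ps = Pb + 29 for each unit, where Pb is the price buyers pay.
Supply in terms of Pb becomes xs = -213 + 7(Pb + 29) = -10 + 7Pb. Setting this equal to demand: 1201 - 7Pb = -10 + 7Pb, so Pb = 86.5.
Sellers receive Ps = 86.5 + 29 = 115.5; x' = 1201 − 7·86.5 = 595.5.
Government outlay = subsidy × quantity = 29 × 595.5 = 17269.5.

Government cost = $17269.5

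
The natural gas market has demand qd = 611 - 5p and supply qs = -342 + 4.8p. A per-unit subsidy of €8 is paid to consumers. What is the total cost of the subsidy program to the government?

Pre-subsidy: 611 - 5p = -342 + 4.8p gives p* = 4765/49, q* = 6114/49.
With the rebate, buyers effectively pay pb = ps − 8, where ps is the price sellers receive.
Demand in terms of ps becomes qd = 611 − 5(ps − 8) = 651 - 5ps. Setting this equal to supply: 651 - 5ps = -342 + 4.8ps, so ps = 4965/49.
Buyers pay pb = 4965/49 − 8 = 4573/49; q' = -342 + 4.8·(4965/49) = 7074/49.
Government outlay = subsidy × quantity = 8 × 7074/49 = 56592/49.

Government cost = 56592/49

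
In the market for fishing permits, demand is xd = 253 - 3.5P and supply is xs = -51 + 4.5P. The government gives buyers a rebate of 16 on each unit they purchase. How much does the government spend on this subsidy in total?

Government cost = 2424

Pre-subsidy: 253 - 3.5P = -51 + 4.5P gives P* = 38, x* = 120.
With the rebate, buyers effectively pay Pb = Ps − 16, where Ps is the price sellers receive.
Demand in terms of Ps becomes xd = 253 − 3.5(Ps − 16) = 309 - 3.5Ps. Setting this equal to supply: 309 - 3.5Ps = -51 + 4.5Ps, so Ps = 45.
Buyers pay Pb = 45 − 16 = 29; x' = -51 + 4.5·45 = 151.5.
Government outlay = subsidy × quantity = 16 × 151.5 = 2424.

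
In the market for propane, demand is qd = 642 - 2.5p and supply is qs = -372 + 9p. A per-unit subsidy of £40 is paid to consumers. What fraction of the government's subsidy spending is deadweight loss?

Pre-subsidy: 642 - 2.5p = -372 + 9p gives p* = 2028/23, q* = 9696/23.
With the rebate, buyers effectively pay pb = ps − 40, where ps is the price sellers receive.
Demand in terms of ps becomes qd = 642 − 2.5(ps − 40) = 742 - 2.5ps. Setting this equal to supply: 742 - 2.5ps = -372 + 9ps, so ps = 2228/23.
Buyers pay pb = 2228/23 − 40 = 1308/23; q' = -372 + 9·(2228/23) = 11496/23.
ΔCS = ½(9696/23 + 11496/23)(2028/23 − 1308/23) = 7629120/529; ΔPS = ½(9696/23 + 11496/23)(2228/23 − 2028/23) = 2119200/529.
Government spending = 40 × 11496/23 = 459840/23.
DWL = ½ × 40 × (11496/23 − 9696/23) = 36000/23; fraction = (36000/23) / (459840/23) = 75/958.

DWL / government spending = 75/958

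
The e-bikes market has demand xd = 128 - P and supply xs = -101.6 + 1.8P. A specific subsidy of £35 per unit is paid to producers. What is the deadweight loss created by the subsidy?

Deadweight loss = £393.75

Pre-subsidy: 128 - P = -101.6 + 1.8P gives P* = 82, x* = 46.
With the subsidy, sellers receive Ps = Pb + 35 for each unit, where Pb is the price buyers pay.
Supply in terms of Pb becomes xs = -101.6 + 1.8(Pb + 35) = -38.6 + 1.8Pb. Setting this equal to demand: 128 - Pb = -38.6 + 1.8Pb, so Pb = 59.5.
Sellers receive Ps = 59.5 + 35 = 94.5; x' = 128 − 1·59.5 = 68.5.
The subsidy expands output by 68.5 − 46 = 22.5 past the efficient level; on those units the gap between marginal cost and willingness to pay runs from 0 up to 35.
DWL = ½ × 35 × 22.5 = 393.75.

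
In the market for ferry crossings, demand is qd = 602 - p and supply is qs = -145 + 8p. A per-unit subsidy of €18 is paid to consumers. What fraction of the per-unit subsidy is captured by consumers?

Pre-subsidy: 602 - p = -145 + 8p gives p* = 83, q* = 519.
With the rebate, buyers effectively pay pb = ps − 18, where ps is the price sellers receive.
Demand in terms of ps becomes qd = 602 − 1(ps − 18) = 620 - ps. Setting this equal to supply: 620 - ps = -145 + 8ps, so ps = 85.
Buyers pay pb = 85 − 18 = 67; q' = -145 + 8·85 = 535.
Buyers' price falls by p* − pb = 83 − 67 = 16; sellers' price rises by ps − p* = 85 − 83 = 2.
So consumers capture 16/18 = 8/9 of each unit of subsidy.

Consumer share = 8/9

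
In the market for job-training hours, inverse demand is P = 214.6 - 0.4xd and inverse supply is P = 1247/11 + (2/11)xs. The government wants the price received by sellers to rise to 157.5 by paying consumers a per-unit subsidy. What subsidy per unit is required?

Required subsidy s = 40 per unit

At a seller price of 157.5, quantity supplied is -623.5 + 5.5·157.5 = 242.75.
Buyers absorb 242.75 only when they pay Pb = 214.6 − 0.4·242.75 = 117.5.
s = Ps − Pb = 157.5 − 117.5 = 40.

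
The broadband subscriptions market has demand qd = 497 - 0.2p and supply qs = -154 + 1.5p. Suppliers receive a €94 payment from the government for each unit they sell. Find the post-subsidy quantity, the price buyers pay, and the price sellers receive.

q' = 437; buyers pay €300; sellers receive €394

Pre-subsidy: 497 - 0.2p = -154 + 1.5p gives p* = 6510/17, q* = 7147/17.
With the subsidy, sellers receive ps = pb + 94 for each unit, where pb is the price buyers pay.
Supply in terms of pb becomes qs = -154 + 1.5(pb + 94) = -13 + 1.5pb. Setting this equal to demand: 497 - 0.2pb = -13 + 1.5pb, so pb = 300.
Sellers receive ps = 300 + 94 = 394; q' = 497 − 0.2·300 = 437.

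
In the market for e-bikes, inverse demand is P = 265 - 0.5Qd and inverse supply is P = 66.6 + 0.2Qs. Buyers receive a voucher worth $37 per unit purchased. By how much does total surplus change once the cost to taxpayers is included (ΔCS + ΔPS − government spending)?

Pre-subsidy: 265 - 0.5Q = 66.6 + 0.2Q gives Q* = 1984/7 and P* = 863/7.
With the rebate, buyers effectively pay Pb = Ps − 37, where Ps is the price sellers receive.
On the curves, Pb = 265 - 0.5Q and Ps = 66.6 + 0.2Q; the wedge Ps − Pb = 37 gives 66.6 + 0.2Q − (265 - 0.5Q) = 37, so Q' = 2354/7.
Then Pb = 265 − 0.5·(2354/7) = 678/7 and Ps = 66.6 + 0.2·(2354/7) = 937/7.
ΔCS = ½(1984/7 + 2354/7)(863/7 − 678/7) = 401265/49; ΔPS = ½(1984/7 + 2354/7)(937/7 − 863/7) = 160506/49.
Government spending = 37 × 2354/7 = 87098/7.
Net change = 401265/49 + 160506/49 − 87098/7 = -6845/7. The loss equals the DWL triangle ½·37·370/7.

Net change in total surplus = -6845/7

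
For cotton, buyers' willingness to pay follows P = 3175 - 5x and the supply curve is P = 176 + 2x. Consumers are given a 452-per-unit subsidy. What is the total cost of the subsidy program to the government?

Pre-subsidy: 3175 - 5x = 176 + 2x gives x* = 2999/7 and P* = 7230/7.
With the rebate, buyers effectively pay Pb = Ps − 452, where Ps is the price sellers receive.
On the curves, Pb = 3175 - 5x and Ps = 176 + 2x; the wedge Ps − Pb = 452 gives 176 + 2x − (3175 - 5x) = 452, so x' = 493.
Then Pb = 3175 − 5·493 = 710 and Ps = 176 + 2·493 = 1162.
Government outlay = subsidy × quantity = 452 × 493 = 222836.

Government cost = 222836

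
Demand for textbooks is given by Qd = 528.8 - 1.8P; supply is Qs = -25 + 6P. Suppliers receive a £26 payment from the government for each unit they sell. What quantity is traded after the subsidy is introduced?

Q' = 437

Pre-subsidy: 528.8 - 1.8P = -25 + 6P gives P* = 71, Q* = 401.
With the subsidy, sellers receive Ps = Pb + 26 for each unit, where Pb is the price buyers pay.
Supply in terms of Pb becomes Qs = -25 + 6(Pb + 26) = 131 + 6Pb. Setting this equal to demand: 528.8 - 1.8Pb = 131 + 6Pb, so Pb = 51.
Sellers receive Ps = 51 + 26 = 77; Q' = 528.8 − 1.8·51 = 437.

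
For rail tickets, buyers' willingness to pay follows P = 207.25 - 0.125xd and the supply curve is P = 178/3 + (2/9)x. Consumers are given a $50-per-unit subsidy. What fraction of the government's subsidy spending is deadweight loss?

DWL / government spending = 12/95

Pre-subsidy: 207.25 - 0.125x = 178/3 + (2/9)x gives x* = 426 and P* = 154.
With the rebate, buyers effectively pay Pb = Ps − 50, where Ps is the price sellers receive.
On the curves, Pb = 207.25 - 0.125x and Ps = 178/3 + (2/9)x; the wedge Ps − Pb = 50 gives 178/3 + (2/9)x − (207.25 - 0.125x) = 50, so x' = 570.
Then Pb = 207.25 − 0.125·570 = 136 and Ps = 178/3 + (2/9)·570 = 186.
ΔCS = ½(426 + 570)(154 − 136) = 8964; ΔPS = ½(426 + 570)(186 − 154) = 15936.
Government spending = 50 × 570 = 28500.
DWL = ½ × 50 × (570 − 426) = 3600; fraction = 3600 / 28500 = 12/95.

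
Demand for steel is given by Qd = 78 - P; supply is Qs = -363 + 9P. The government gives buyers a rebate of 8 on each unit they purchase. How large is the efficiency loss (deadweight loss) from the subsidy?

Deadweight loss = 28.8

Pre-subsidy: 78 - P = -363 + 9P gives P* = 44.1, Q* = 33.9.
With the rebate, buyers effectively pay Pb = Ps − 8, where Ps is the price sellers receive.
Demand in terms of Ps becomes Qd = 78 − 1(Ps − 8) = 86 - Ps. Setting this equal to supply: 86 - Ps = -363 + 9Ps, so Ps = 44.9.
Buyers pay Pb = 44.9 − 8 = 36.9; Q' = -363 + 9·44.9 = 41.1.
The subsidy expands output by 41.1 − 33.9 = 7.2 past the efficient level; on those units the gap between marginal cost and willingness to pay runs from 0 up to 8.
DWL = ½ × 8 × 7.2 = 28.8.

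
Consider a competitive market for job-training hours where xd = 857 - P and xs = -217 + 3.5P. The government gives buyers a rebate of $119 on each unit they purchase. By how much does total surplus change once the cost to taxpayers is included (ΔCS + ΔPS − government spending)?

Pre-subsidy: 857 - P = -217 + 3.5P gives P* = 716/3, x* = 1855/3.
With the rebate, buyers effectively pay Pb = Ps − 119, where Ps is the price sellers receive.
Demand in terms of Ps becomes xd = 857 − 1(Ps − 119) = 976 - Ps. Setting this equal to supply: 976 - Ps = -217 + 3.5Ps, so Ps = 2386/9.
Buyers pay Pb = 2386/9 − 119 = 1315/9; x' = -217 + 3.5·(2386/9) = 6398/9.
ΔCS = ½(1855/3 + 6398/9)(716/3 − 1315/9) = 9965179/162; ΔPS = ½(1855/3 + 6398/9)(2386/9 − 716/3) = 1423597/81.
Government spending = 119 × 6398/9 = 761362/9.
Net change = 9965179/162 + 1423597/81 − 761362/9 = -99127/18. The loss equals the DWL triangle ½·119·833/9.

Net change in total surplus = -99127/18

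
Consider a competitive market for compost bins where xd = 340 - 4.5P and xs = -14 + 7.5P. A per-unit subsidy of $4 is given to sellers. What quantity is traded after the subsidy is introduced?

x' = 218.5

Pre-subsidy: 340 - 4.5P = -14 + 7.5P gives P* = 29.5, x* = 207.25.
With the subsidy, sellers receive Ps = Pb + 4 for each unit, where Pb is the price buyers pay.
Supply in terms of Pb becomes xs = -14 + 7.5(Pb + 4) = 16 + 7.5Pb. Setting this equal to demand: 340 - 4.5Pb = 16 + 7.5Pb, so Pb = 27.
Sellers receive Ps = 27 + 4 = 31; x' = 340 − 4.5·27 = 218.5.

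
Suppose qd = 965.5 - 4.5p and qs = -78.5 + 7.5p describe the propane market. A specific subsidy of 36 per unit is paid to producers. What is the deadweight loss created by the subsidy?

Pre-subsidy: 965.5 - 4.5p = -78.5 + 7.5p gives p* = 87, q* = 574.
With the subsidy, sellers receive ps = pb + 36 for each unit, where pb is the price buyers pay.
Supply in terms of pb becomes qs = -78.5 + 7.5(pb + 36) = 191.5 + 7.5pb. Setting this equal to demand: 965.5 - 4.5pb = 191.5 + 7.5pb, so pb = 64.5.
Sellers receive ps = 64.5 + 36 = 100.5; q' = 965.5 − 4.5·64.5 = 675.25.
The subsidy expands output by 675.25 − 574 = 101.25 past the efficient level; on those units the gap between marginal cost and willingness to pay runs from 0 up to 36.
DWL = ½ × 36 × 101.25 = 1822.5.

Deadweight loss = 1822.5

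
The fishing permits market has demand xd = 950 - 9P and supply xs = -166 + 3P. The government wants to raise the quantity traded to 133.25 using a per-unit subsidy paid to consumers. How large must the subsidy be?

At x = 133.25, invert demand for the buyer price: Pb = (950 − 133.25)/9 = 90.75; invert supply for the seller price: Ps = (133.25 − (-166))/3 = 99.75.
The subsidy must fill the gap: s = Ps − Pb = 99.75 − 90.75 = 9.

Required subsidy s = 9 per unit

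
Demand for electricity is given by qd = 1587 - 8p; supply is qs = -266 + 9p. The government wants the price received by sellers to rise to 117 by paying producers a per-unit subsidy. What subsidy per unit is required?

At a seller price of 117, quantity supplied is -266 + 9·117 = 787.
Buyers absorb 787 only when they pay pb with 1587 − 8·pb = 787, i.e. pb = 100.
s = ps − pb = 117 − 100 = 17.

Required subsidy s = 17 per unit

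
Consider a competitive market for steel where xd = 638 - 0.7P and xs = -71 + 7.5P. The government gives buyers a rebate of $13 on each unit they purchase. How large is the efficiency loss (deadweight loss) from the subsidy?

Deadweight loss = 17745/328

Pre-subsidy: 638 - 0.7P = -71 + 7.5P gives P* = 3545/41, x* = 47353/82.
With the rebate, buyers effectively pay Pb = Ps − 13, where Ps is the price sellers receive.
Demand in terms of Ps becomes xd = 638 − 0.7(Ps − 13) = 647.1 - 0.7Ps. Setting this equal to supply: 647.1 - 0.7Ps = -71 + 7.5Ps, so Ps = 7181/82.
Buyers pay Pb = 7181/82 − 13 = 6115/82; x' = -71 + 7.5·(7181/82) = 96071/164.
The subsidy expands output by 96071/164 − 47353/82 = 1365/164 past the efficient level; on those units the gap between marginal cost and willingness to pay runs from 0 up to 13.
DWL = ½ × 13 × 1365/164 = 17745/328.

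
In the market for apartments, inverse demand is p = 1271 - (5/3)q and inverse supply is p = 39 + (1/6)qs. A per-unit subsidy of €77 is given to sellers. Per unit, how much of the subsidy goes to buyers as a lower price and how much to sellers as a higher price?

Pre-subsidy: 1271 - (5/3)q = 39 + (1/6)q gives q* = 672 and p* = 151.
With the subsidy, sellers receive ps = pb + 77 for each unit, where pb is the price buyers pay.
On the curves, pb = 1271 - (5/3)q and ps = 39 + (1/6)q; the wedge ps − pb = 77 gives 39 + (1/6)q − (1271 - (5/3)q) = 77, so q' = 714.
Then pb = 1271 − (5/3)·714 = 81 and ps = 39 + (1/6)·714 = 158.
Buyers' price falls by p* − pb = 151 − 81 = 70; sellers' price rises by ps − p* = 158 − 151 = 7.

Buyers gain €70 per unit; sellers gain €7 per unit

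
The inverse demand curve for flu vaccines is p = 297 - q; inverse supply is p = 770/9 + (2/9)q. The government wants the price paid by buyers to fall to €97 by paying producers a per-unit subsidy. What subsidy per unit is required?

Required subsidy s = €33 per unit

At a buyer price of 97, quantity demanded is 297 − 1·97 = 200.
Sellers supply 200 only when they receive ps = 770/9 + (2/9)·200 = 130.
s = ps − pb = 130 − 97 = 33.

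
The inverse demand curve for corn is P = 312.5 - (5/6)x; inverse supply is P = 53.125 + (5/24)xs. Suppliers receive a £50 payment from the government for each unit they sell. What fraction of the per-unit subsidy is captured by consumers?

Consumer share = 0.8

Pre-subsidy: 312.5 - (5/6)x = 53.125 + (5/24)x gives x* = 249 and P* = 105.
With the subsidy, sellers receive Ps = Pb + 50 for each unit, where Pb is the price buyers pay.
On the curves, Pb = 312.5 - (5/6)x and Ps = 53.125 + (5/24)x; the wedge Ps − Pb = 50 gives 53.125 + (5/24)x − (312.5 - (5/6)x) = 50, so x' = 297.
Then Pb = 312.5 − (5/6)·297 = 65 and Ps = 53.125 + (5/24)·297 = 115.
Buyers' price falls by P* − Pb = 105 − 65 = 40; sellers' price rises by Ps − P* = 115 − 105 = 10.
So consumers capture 40/50 = 0.8 of each unit of subsidy.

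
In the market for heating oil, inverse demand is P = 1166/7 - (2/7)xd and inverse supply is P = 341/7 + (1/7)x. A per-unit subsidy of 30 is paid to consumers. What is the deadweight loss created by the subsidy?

Pre-subsidy: 1166/7 - (2/7)x = 341/7 + (1/7)x gives x* = 275 and P* = 88.
With the rebate, buyers effectively pay Pb = Ps − 30, where Ps is the price sellers receive.
On the curves, Pb = 1166/7 - (2/7)x and Ps = 341/7 + (1/7)x; the wedge Ps − Pb = 30 gives 341/7 + (1/7)x − (1166/7 - (2/7)x) = 30, so x' = 345.
Then Pb = 1166/7 − (2/7)·345 = 68 and Ps = 341/7 + (1/7)·345 = 98.
The subsidy expands output by 345 − 275 = 70 past the efficient level; on those units the gap between marginal cost and willingness to pay runs from 0 up to 30.
DWL = ½ × 30 × 70 = 1050.

Deadweight loss = 1050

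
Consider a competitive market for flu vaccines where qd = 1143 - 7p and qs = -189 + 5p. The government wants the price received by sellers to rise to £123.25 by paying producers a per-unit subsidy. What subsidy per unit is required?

Required subsidy s = £21 per unit

At a seller price of 123.25, quantity supplied is -189 + 5·123.25 = 427.25.
Buyers absorb 427.25 only when they pay pb with 1143 − 7·pb = 427.25, i.e. pb = 102.25.
s = ps − pb = 123.25 − 102.25 = 21.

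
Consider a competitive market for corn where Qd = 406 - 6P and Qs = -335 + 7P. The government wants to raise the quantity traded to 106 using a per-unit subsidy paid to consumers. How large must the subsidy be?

At Q = 106, invert demand for the buyer price: Pb = (406 − 106)/6 = 50; invert supply for the seller price: Ps = (106 − (-335))/7 = 63.
The subsidy must fill the gap: s = Ps − Pb = 63 − 50 = 13.

Required subsidy s = 13 per unit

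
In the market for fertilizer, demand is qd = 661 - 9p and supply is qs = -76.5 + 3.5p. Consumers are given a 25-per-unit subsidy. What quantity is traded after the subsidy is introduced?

Pre-subsidy: 661 - 9p = -76.5 + 3.5p gives p* = 59, q* = 130.
With the rebate, buyers effectively pay pb = ps − 25, where ps is the price sellers receive.
Demand in terms of ps becomes qd = 661 − 9(ps − 25) = 886 - 9ps. Setting this equal to supply: 886 - 9ps = -76.5 + 3.5ps, so ps = 77.
Buyers pay pb = 77 − 25 = 52; q' = -76.5 + 3.5·77 = 193.

q' = 193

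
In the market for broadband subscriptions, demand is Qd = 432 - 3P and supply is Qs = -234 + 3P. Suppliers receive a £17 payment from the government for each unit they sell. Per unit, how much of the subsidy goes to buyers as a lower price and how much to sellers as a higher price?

Buyers gain £8.5 per unit; sellers gain £8.5 per unit

Pre-subsidy: 432 - 3P = -234 + 3P gives P* = 111, Q* = 99.
With the subsidy, sellers receive Ps = Pb + 17 for each unit, where Pb is the price buyers pay.
Supply in terms of Pb becomes Qs = -234 + 3(Pb + 17) = -183 + 3Pb. Setting this equal to demand: 432 - 3Pb = -183 + 3Pb, so Pb = 102.5.
Sellers receive Ps = 102.5 + 17 = 119.5; Q' = 432 − 3·102.5 = 124.5.
Buyers' price falls by P* − Pb = 111 − 102.5 = 8.5; sellers' price rises by Ps − P* = 119.5 − 111 = 8.5.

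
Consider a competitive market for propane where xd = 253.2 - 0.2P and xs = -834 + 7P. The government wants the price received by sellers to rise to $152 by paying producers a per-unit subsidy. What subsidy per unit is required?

Required subsidy s = $36 per unit

At a seller price of 152, quantity supplied is -834 + 7·152 = 230.
Buyers absorb 230 only when they pay Pb with 253.2 − 0.2·Pb = 230, i.e. Pb = 116.
s = Ps − Pb = 152 − 116 = 36.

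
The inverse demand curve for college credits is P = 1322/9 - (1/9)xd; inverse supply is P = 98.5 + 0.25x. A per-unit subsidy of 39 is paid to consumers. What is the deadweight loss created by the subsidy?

Deadweight loss = 2106

Pre-subsidy: 1322/9 - (1/9)x = 98.5 + 0.25x gives x* = 134 and P* = 132.
With the rebate, buyers effectively pay Pb = Ps − 39, where Ps is the price sellers receive.
On the curves, Pb = 1322/9 - (1/9)x and Ps = 98.5 + 0.25x; the wedge Ps − Pb = 39 gives 98.5 + 0.25x − (1322/9 - (1/9)x) = 39, so x' = 242.
Then Pb = 1322/9 − (1/9)·242 = 120 and Ps = 98.5 + 0.25·242 = 159.
The subsidy expands output by 242 − 134 = 108 past the efficient level; on those units the gap between marginal cost and willingness to pay runs from 0 up to 39.
DWL = ½ × 39 × 108 = 2106.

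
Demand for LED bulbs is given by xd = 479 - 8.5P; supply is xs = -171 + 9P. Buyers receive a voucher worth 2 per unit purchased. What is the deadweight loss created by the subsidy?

Deadweight loss = 306/35

Pre-subsidy: 479 - 8.5P = -171 + 9P gives P* = 260/7, x* = 1143/7.
With the rebate, buyers effectively pay Pb = Ps − 2, where Ps is the price sellers receive.
Demand in terms of Ps becomes xd = 479 − 8.5(Ps − 2) = 496 - 8.5Ps. Setting this equal to supply: 496 - 8.5Ps = -171 + 9Ps, so Ps = 1334/35.
Buyers pay Pb = 1334/35 − 2 = 1264/35; x' = -171 + 9·(1334/35) = 6021/35.
The subsidy expands output by 6021/35 − 1143/7 = 306/35 past the efficient level; on those units the gap between marginal cost and willingness to pay runs from 0 up to 2.
DWL = ½ × 2 × 306/35 = 306/35.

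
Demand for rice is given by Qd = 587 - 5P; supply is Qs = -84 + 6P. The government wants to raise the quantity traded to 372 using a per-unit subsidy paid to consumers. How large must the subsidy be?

At Q = 372, invert demand for the buyer price: Pb = (587 − 372)/5 = 43; invert supply for the seller price: Ps = (372 − (-84))/6 = 76.
The subsidy must fill the gap: s = Ps − Pb = 76 − 43 = 33.

Required subsidy s = 33 per unit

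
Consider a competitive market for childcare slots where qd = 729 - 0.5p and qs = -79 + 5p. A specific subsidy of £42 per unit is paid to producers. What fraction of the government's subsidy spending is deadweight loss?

DWL / government spending = 105/7421

Pre-subsidy: 729 - 0.5p = -79 + 5p gives p* = 1616/11, q* = 7211/11.
With the subsidy, sellers receive ps = pb + 42 for each unit, where pb is the price buyers pay.
Supply in terms of pb becomes qs = -79 + 5(pb + 42) = 131 + 5pb. Setting this equal to demand: 729 - 0.5pb = 131 + 5pb, so pb = 1196/11.
Sellers receive ps = 1196/11 + 42 = 1658/11; q' = 729 − 0.5·(1196/11) = 7421/11.
ΔCS = ½(7211/11 + 7421/11)(1616/11 − 1196/11) = 3072720/121; ΔPS = ½(7211/11 + 7421/11)(1658/11 − 1616/11) = 307272/121.
Government spending = 42 × 7421/11 = 311682/11.
DWL = ½ × 42 × (7421/11 − 7211/11) = 4410/11; fraction = (4410/11) / (311682/11) = 105/7421.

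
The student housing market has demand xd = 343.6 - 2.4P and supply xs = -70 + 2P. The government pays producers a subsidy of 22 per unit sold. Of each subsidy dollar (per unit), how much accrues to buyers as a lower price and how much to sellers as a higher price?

Pre-subsidy: 343.6 - 2.4P = -70 + 2P gives P* = 94, x* = 118.
With the subsidy, sellers receive Ps = Pb + 22 for each unit, where Pb is the price buyers pay.
Supply in terms of Pb becomes xs = -70 + 2(Pb + 22) = -26 + 2Pb. Setting this equal to demand: 343.6 - 2.4Pb = -26 + 2Pb, so Pb = 84.
Sellers receive Ps = 84 + 22 = 106; x' = 343.6 − 2.4·84 = 142.
Buyers' price falls by P* − Pb = 94 − 84 = 10; sellers' price rises by Ps − P* = 106 − 94 = 12.

Buyers gain 10 per unit; sellers gain 12 per unit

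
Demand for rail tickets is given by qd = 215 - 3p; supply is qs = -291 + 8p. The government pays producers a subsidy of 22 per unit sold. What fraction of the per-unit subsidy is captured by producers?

Pre-subsidy: 215 - 3p = -291 + 8p gives p* = 46, q* = 77.
With the subsidy, sellers receive ps = pb + 22 for each unit, where pb is the price buyers pay.
Supply in terms of pb becomes qs = -291 + 8(pb + 22) = -115 + 8pb. Setting this equal to demand: 215 - 3pb = -115 + 8pb, so pb = 30.
Sellers receive ps = 30 + 22 = 52; q' = 215 − 3·30 = 125.
Buyers' price falls by p* − pb = 46 − 30 = 16; sellers' price rises by ps − p* = 52 − 46 = 6.
So producers capture 6/22 = 3/11 of each unit of subsidy.

Producer share = 3/11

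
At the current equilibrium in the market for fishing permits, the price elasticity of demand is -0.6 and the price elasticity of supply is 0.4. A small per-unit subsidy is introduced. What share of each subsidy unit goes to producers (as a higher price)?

For a small subsidy around the equilibrium, the benefit split depends on the relative slopes, which at a point are proportional to the elasticities.
Buyer share = εs/(εs + |εd|) = 0.4/(0.4 + 0.6) = 0.4; seller share = |εd|/(εs + |εd|) = 0.6.
So producers capture 0.6 of the subsidy.

Producer share = 0.6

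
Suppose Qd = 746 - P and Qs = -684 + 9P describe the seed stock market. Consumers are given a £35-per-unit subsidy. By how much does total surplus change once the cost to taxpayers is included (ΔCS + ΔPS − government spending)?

Net change in total surplus = -£551.25

Pre-subsidy: 746 - P = -684 + 9P gives P* = 143, Q* = 603.
With the rebate, buyers effectively pay Pb = Ps − 35, where Ps is the price sellers receive.
Demand in terms of Ps becomes Qd = 746 − 1(Ps − 35) = 781 - Ps. Setting this equal to supply: 781 - Ps = -684 + 9Ps, so Ps = 146.5.
Buyers pay Pb = 146.5 − 35 = 111.5; Q' = -684 + 9·146.5 = 634.5.
ΔCS = ½(603 + 634.5)(143 − 111.5) = 19490.625; ΔPS = ½(603 + 634.5)(146.5 − 143) = 2165.625.
Government spending = 35 × 634.5 = 22207.5.
Net change = 19490.625 + 2165.625 − 22207.5 = -551.25. The loss equals the DWL triangle ½·35·31.5.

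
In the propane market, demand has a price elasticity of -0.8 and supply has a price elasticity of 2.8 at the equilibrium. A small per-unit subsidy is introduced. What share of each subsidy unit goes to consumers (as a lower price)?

For a small subsidy around the equilibrium, the benefit split depends on the relative slopes, which at a point are proportional to the elasticities.
Buyer share = εs/(εs + |εd|) = 2.8/(2.8 + 0.8) = 7/9; seller share = |εd|/(εs + |εd|) = 2/9.

Consumer share = 7/9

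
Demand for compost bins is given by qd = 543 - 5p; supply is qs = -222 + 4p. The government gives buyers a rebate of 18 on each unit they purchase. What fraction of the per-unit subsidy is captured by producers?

Pre-subsidy: 543 - 5p = -222 + 4p gives p* = 85, q* = 118.
With the rebate, buyers effectively pay pb = ps − 18, where ps is the price sellers receive.
Demand in terms of ps becomes qd = 543 − 5(ps − 18) = 633 - 5ps. Setting this equal to supply: 633 - 5ps = -222 + 4ps, so ps = 95.
Buyers pay pb = 95 − 18 = 77; q' = -222 + 4·95 = 158.
Buyers' price falls by p* − pb = 85 − 77 = 8; sellers' price rises by ps − p* = 95 − 85 = 10.
So producers capture 10/18 = 5/9 of each unit of subsidy.

Producer share = 5/9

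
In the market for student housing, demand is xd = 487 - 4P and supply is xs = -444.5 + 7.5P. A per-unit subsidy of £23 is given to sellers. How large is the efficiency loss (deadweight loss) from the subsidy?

Deadweight loss = £690

Pre-subsidy: 487 - 4P = -444.5 + 7.5P gives P* = 81, x* = 163.
With the subsidy, sellers receive Ps = Pb + 23 for each unit, where Pb is the price buyers pay.
Supply in terms of Pb becomes xs = -444.5 + 7.5(Pb + 23) = -272 + 7.5Pb. Setting this equal to demand: 487 - 4Pb = -272 + 7.5Pb, so Pb = 66.
Sellers receive Ps = 66 + 23 = 89; x' = 487 − 4·66 = 223.
The subsidy expands output by 223 − 163 = 60 past the efficient level; on those units the gap between marginal cost and willingness to pay runs from 0 up to 23.
DWL = ½ × 23 × 60 = 690.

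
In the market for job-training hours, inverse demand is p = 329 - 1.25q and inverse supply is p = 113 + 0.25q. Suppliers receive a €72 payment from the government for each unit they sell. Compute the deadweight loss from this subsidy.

Pre-subsidy: 329 - 1.25q = 113 + 0.25q gives q* = 144 and p* = 149.
With the subsidy, sellers receive ps = pb + 72 for each unit, where pb is the price buyers pay.
On the curves, pb = 329 - 1.25q and ps = 113 + 0.25q; the wedge ps − pb = 72 gives 113 + 0.25q − (329 - 1.25q) = 72, so q' = 192.
Then pb = 329 − 1.25·192 = 89 and ps = 113 + 0.25·192 = 161.
The subsidy expands output by 192 − 144 = 48 past the efficient level; on those units the gap between marginal cost and willingness to pay runs from 0 up to 72.
DWL = ½ × 72 × 48 = 1728.

Deadweight loss = €1728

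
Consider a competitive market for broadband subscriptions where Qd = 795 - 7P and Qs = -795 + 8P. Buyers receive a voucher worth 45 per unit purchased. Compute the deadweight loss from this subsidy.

Deadweight loss = 3780

Pre-subsidy: 795 - 7P = -795 + 8P gives P* = 106, Q* = 53.
With the rebate, buyers effectively pay Pb = Ps − 45, where Ps is the price sellers receive.
Demand in terms of Ps becomes Qd = 795 − 7(Ps − 45) = 1110 - 7Ps. Setting this equal to supply: 1110 - 7Ps = -795 + 8Ps, so Ps = 127.
Buyers pay Pb = 127 − 45 = 82; Q' = -795 + 8·127 = 221.
The subsidy expands output by 221 − 53 = 168 past the efficient level; on those units the gap between marginal cost and willingness to pay runs from 0 up to 45.
DWL = ½ × 45 × 168 = 3780.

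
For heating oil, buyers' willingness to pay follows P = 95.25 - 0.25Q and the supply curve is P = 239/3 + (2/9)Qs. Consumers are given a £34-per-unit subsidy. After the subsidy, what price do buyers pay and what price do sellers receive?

Pre-subsidy: 95.25 - 0.25Q = 239/3 + (2/9)Q gives Q* = 33 and P* = 87.
With the rebate, buyers effectively pay Pb = Ps − 34, where Ps is the price sellers receive.
On the curves, Pb = 95.25 - 0.25Q and Ps = 239/3 + (2/9)Q; the wedge Ps − Pb = 34 gives 239/3 + (2/9)Q − (95.25 - 0.25Q) = 34, so Q' = 105.
Then Pb = 95.25 − 0.25·105 = 69 and Ps = 239/3 + (2/9)·105 = 103.

Buyers pay £69; sellers receive £103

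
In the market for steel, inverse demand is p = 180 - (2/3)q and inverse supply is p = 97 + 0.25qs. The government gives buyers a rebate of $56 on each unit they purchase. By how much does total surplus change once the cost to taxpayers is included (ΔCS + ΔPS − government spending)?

Net change in total surplus = -18816/11

Pre-subsidy: 180 - (2/3)q = 97 + 0.25q gives q* = 996/11 and p* = 1316/11.
With the rebate, buyers effectively pay pb = ps − 56, where ps is the price sellers receive.
On the curves, pb = 180 - (2/3)q and ps = 97 + 0.25q; the wedge ps − pb = 56 gives 97 + 0.25q − (180 - (2/3)q) = 56, so q' = 1668/11.
Then pb = 180 − (2/3)·(1668/11) = 868/11 and ps = 97 + 0.25·(1668/11) = 1484/11.
ΔCS = ½(996/11 + 1668/11)(1316/11 − 868/11) = 596736/121; ΔPS = ½(996/11 + 1668/11)(1484/11 − 1316/11) = 223776/121.
Government spending = 56 × 1668/11 = 93408/11.
Net change = 596736/121 + 223776/121 − 93408/11 = -18816/11. The loss equals the DWL triangle ½·56·672/11.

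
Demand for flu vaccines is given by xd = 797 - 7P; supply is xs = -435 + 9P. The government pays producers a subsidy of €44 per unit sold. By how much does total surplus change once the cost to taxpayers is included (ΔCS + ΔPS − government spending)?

Net change in total surplus = -€3811.5

Pre-subsidy: 797 - 7P = -435 + 9P gives P* = 77, x* = 258.
With the subsidy, sellers receive Ps = Pb + 44 for each unit, where Pb is the price buyers pay.
Supply in terms of Pb becomes xs = -435 + 9(Pb + 44) = -39 + 9Pb. Setting this equal to demand: 797 - 7Pb = -39 + 9Pb, so Pb = 52.25.
Sellers receive Ps = 52.25 + 44 = 96.25; x' = 797 − 7·52.25 = 431.25.
ΔCS = ½(258 + 431.25)(77 − 52.25) = 8529.46875; ΔPS = ½(258 + 431.25)(96.25 − 77) = 6634.03125.
Government spending = 44 × 431.25 = 18975.
Net change = 8529.46875 + 6634.03125 − 18975 = -3811.5. The loss equals the DWL triangle ½·44·173.25.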